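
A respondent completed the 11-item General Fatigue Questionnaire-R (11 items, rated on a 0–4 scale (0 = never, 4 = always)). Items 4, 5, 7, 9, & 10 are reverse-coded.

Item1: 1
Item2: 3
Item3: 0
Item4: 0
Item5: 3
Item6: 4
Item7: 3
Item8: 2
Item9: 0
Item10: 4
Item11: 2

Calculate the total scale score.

Reversing items 4, 5, 7, 9, and 10 with 4 − raw:
Total = 1 + 3 + 0 + (4−0) + (4−3) + 4 + (4−3) + 2 + (4−0) + (4−4) + 2
      = 1 + 3 + 0 + 4 + 1 + 4 + 1 + 2 + 4 + 0 + 2 = 22

22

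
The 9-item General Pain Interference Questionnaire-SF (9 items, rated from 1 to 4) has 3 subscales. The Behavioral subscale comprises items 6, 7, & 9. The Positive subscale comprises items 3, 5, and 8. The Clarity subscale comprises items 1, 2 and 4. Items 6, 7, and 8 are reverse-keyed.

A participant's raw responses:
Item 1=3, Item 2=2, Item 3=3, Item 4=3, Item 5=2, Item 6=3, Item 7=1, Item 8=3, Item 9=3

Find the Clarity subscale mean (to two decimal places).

2.67

Clarity items: 1, 2, 4.
  item 1: 3
  item 2: 2
  item 4: 3
Sum = 3 + 2 + 3 = 8
Mean = 8 / 3 = 2.67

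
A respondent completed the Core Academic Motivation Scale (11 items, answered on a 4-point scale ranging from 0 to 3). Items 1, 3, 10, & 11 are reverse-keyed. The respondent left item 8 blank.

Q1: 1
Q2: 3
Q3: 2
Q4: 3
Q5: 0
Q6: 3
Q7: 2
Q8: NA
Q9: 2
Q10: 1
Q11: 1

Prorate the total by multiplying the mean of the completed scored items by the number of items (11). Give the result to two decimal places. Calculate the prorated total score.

22.00

Reverse-coded (reversed = (0+3) − raw = 3 − raw):
  item 1: 3 − 1 = 2
  item 3: 3 − 2 = 1
  item 10: 3 − 1 = 2
  item 11: 3 − 1 = 2
Completed scored items (10 of 11): 2, 3, 1, 3, 0, 3, 2, 2, 2, 2; sum = 20.
Person mean = 20 / 10 ≈ 2.0000
Prorated total = (20 / 10) × 11 = 22.00 (to 2 dp)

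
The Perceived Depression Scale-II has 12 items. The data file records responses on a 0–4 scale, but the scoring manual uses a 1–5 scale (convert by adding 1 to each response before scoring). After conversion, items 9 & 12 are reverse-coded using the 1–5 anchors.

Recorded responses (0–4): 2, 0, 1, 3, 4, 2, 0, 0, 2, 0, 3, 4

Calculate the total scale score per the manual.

Convert to 1–5: 3, 1, 2, 4, 5, 3, 1, 1, 3, 1, 4, 5
Reverse-coded (reversed = (1+5) − raw = 6 − raw):
  item 9: 6 − 3 = 3
  item 12: 6 − 5 = 1
Scored: 3, 1, 2, 4, 5, 3, 1, 1, 3, 1, 4, 1
Total = 29

29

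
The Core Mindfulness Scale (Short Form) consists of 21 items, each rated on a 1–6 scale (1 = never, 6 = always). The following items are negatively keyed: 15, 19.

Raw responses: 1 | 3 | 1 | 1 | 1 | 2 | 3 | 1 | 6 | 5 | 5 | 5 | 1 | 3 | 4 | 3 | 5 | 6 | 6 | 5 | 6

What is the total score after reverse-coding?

Raw sum = 73. Negatively keyed items: 15, 19; their raw sum = 10.
Each reversal replaces raw with 7 − raw, changing the total by 7 − 2·raw per item.
Total = 73 + 2·7 − 2·10 = 73 + 14 − 20 = 67

67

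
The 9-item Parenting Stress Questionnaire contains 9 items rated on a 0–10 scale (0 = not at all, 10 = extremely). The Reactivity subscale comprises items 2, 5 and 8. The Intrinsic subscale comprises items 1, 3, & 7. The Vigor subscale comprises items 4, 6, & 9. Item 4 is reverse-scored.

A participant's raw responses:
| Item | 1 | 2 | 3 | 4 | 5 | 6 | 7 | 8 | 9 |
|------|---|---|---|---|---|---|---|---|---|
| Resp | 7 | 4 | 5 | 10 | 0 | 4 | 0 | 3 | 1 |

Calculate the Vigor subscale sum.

5

Vigor items: 4, 6, 9.
Of these, item 4 is reverse-scored; reversed = (0+10) − raw = 10 − raw.
  item 4: 10 − 10 = 0
  item 6: 4
  item 9: 1
Sum = 0 + 4 + 1 = 5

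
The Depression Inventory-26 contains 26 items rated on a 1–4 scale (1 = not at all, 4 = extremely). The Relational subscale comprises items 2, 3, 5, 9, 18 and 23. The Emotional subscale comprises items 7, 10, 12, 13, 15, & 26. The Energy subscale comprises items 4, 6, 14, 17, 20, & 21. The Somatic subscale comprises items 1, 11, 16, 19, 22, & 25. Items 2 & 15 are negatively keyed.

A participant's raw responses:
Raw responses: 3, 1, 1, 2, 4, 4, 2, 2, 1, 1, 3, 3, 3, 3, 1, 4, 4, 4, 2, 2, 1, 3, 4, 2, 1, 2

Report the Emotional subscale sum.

15

Emotional items: 7, 10, 12, 13, 15, 26.
Of these, item 15 is negatively keyed; on a 1–4 scale, reversed = 5 − raw.
  item 7: 2
  item 10: 1
  item 12: 3
  item 13: 3
  item 15: 5 − 1 = 4
  item 26: 2
Sum = 2 + 1 + 3 + 3 + 4 + 2 = 15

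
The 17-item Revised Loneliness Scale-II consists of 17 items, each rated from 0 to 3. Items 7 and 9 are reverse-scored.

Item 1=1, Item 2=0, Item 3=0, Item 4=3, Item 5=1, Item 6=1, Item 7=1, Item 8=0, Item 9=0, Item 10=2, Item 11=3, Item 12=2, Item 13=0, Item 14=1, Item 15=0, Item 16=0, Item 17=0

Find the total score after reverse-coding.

19

Reversing items 7 & 9 with 3 − raw:
Total = 1 + 0 + 0 + 3 + 1 + 1 + (3−1) + 0 + (3−0) + 2 + 3 + 2 + 0 + 1 + 0 + 0 + 0
      = 1 + 0 + 0 + 3 + 1 + 1 + 2 + 0 + 3 + 2 + 3 + 2 + 0 + 1 + 0 + 0 + 0 = 19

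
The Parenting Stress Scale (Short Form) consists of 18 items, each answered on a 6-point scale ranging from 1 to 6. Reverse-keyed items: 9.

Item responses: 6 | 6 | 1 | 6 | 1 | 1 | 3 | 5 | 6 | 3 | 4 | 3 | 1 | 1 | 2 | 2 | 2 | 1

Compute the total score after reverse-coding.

49

Apply reverse scoring (on a 1–6 scale, reversed = 7 − raw):
  item 9: 7 − 6 = 1
Scored responses: 6, 6, 1, 6, 1, 1, 3, 5, 1, 3, 4, 3, 1, 1, 2, 2, 2, 1
Total = 6 + 6 + 1 + 6 + 1 + 1 + 3 + 5 + 1 + 3 + 4 + 3 + 1 + 1 + 2 + 2 + 2 + 1 = 49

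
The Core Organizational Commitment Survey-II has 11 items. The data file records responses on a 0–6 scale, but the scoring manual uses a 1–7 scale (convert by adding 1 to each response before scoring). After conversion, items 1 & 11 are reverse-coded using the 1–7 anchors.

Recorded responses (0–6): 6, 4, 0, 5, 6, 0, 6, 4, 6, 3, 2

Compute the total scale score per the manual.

49

Convert to 1–7: 7, 5, 1, 6, 7, 1, 7, 5, 7, 4, 3
Reverse-coded (reversed = (1+7) − raw = 8 − raw):
  item 1: 8 − 7 = 1
  item 11: 8 − 3 = 5
Scored: 1, 5, 1, 6, 7, 1, 7, 5, 7, 4, 5
Total = 49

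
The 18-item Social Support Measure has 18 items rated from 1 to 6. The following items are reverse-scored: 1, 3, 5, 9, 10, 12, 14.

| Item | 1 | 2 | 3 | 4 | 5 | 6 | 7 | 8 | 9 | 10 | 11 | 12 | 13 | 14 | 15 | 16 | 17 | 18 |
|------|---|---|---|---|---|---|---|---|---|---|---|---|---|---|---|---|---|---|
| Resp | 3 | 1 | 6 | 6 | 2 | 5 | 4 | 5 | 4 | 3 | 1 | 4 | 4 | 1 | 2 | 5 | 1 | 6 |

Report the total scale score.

66

Apply reverse scoring (on a 1–6 scale, reversed = 7 − raw):
  item 1: 7 − 3 = 4
  item 3: 7 − 6 = 1
  item 5: 7 − 2 = 5
  item 9: 7 − 4 = 3
  item 10: 7 − 3 = 4
  item 12: 7 − 4 = 3
  item 14: 7 − 1 = 6
Scored responses: 4, 1, 1, 6, 5, 5, 4, 5, 3, 4, 1, 3, 4, 6, 2, 5, 1, 6
Total = 4 + 1 + 1 + 6 + 5 + 5 + 4 + 5 + 3 + 4 + 1 + 3 + 4 + 6 + 2 + 5 + 1 + 6 = 66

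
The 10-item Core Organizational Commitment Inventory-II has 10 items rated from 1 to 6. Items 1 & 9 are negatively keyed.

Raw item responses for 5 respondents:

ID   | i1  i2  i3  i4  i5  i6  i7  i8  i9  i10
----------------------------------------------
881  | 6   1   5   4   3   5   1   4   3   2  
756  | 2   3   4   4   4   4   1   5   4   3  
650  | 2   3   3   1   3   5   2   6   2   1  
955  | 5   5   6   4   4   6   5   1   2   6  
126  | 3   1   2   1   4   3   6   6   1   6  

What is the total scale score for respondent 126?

Respondent 126 raw: 3, 1, 2, 1, 4, 3, 6, 6, 1, 6.
Reverse-coded (reversed = (1+6) − raw = 7 − raw):
  item 1: 7 − 3 = 4
  item 2: 1
  item 3: 2
  item 4: 1
  item 5: 4
  item 6: 3
  item 7: 6
  item 8: 6
  item 9: 7 − 1 = 6
  item 10: 6
Sum = 4 + 1 + 2 + 1 + 4 + 3 + 6 + 6 + 6 + 6 = 39

39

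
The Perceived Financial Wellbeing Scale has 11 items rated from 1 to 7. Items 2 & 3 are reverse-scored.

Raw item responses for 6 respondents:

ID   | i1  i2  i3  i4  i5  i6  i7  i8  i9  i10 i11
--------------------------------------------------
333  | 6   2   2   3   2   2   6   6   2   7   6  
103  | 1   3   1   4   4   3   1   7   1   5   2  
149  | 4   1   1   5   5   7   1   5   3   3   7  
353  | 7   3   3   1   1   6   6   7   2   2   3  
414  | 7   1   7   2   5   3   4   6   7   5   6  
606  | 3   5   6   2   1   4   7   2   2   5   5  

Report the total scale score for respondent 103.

Respondent 103 raw: 1, 3, 1, 4, 4, 3, 1, 7, 1, 5, 2.
Reverse-coded (reverse-coded value = 8 − response):
  item 1: 1
  item 2: 8 − 3 = 5
  item 3: 8 − 1 = 7
  item 4: 4
  item 5: 4
  item 6: 3
  item 7: 1
  item 8: 7
  item 9: 1
  item 10: 5
  item 11: 2
Sum = 1 + 5 + 7 + 4 + 4 + 3 + 1 + 7 + 1 + 5 + 2 = 40

40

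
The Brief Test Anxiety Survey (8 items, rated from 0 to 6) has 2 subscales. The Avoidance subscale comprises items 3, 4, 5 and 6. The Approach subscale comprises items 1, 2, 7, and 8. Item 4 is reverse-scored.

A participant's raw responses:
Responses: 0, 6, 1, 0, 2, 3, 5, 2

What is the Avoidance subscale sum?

Avoidance items: 3, 4, 5, 6.
Of these, item 4 is reverse-scored; on a 0–6 scale, reversed = 6 − raw.
  item 3: 1
  item 4: 6 − 0 = 6
  item 5: 2
  item 6: 3
Sum = 1 + 6 + 2 + 3 = 12

12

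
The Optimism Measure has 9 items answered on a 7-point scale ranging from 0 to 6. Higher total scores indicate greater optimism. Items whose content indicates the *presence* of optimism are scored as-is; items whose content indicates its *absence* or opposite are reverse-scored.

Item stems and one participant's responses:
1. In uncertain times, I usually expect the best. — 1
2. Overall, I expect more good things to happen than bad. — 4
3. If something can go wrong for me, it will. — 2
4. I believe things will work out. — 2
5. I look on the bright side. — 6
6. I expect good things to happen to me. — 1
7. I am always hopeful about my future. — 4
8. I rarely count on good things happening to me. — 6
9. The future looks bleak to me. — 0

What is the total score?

28

Items 3, 8, 9 describe the absence/opposite of optimism → reverse-score.
reversed = (0+6) − raw = 6 − raw.
  item 1: 1
  item 2: 4
  item 3: 6 − 2 = 4
  item 4: 2
  item 5: 6
  item 6: 1
  item 7: 4
  item 8: 6 − 6 = 0
  item 9: 6 − 0 = 6
Total = 1 + 4 + 4 + 2 + 6 + 1 + 4 + 0 + 6 = 28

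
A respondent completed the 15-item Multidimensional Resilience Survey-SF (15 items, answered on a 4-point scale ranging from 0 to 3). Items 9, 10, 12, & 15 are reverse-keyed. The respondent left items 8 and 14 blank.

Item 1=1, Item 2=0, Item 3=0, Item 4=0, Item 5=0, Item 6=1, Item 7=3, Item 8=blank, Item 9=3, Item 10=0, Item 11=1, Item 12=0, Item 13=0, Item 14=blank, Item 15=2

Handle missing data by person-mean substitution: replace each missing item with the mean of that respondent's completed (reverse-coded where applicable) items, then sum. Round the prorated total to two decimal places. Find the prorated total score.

Reverse-coded (reverse-coded value = 3 − response):
  item 9: 3 − 3 = 0
  item 10: 3 − 0 = 3
  item 12: 3 − 0 = 3
  item 15: 3 − 2 = 1
Completed scored items (13 of 15): 1, 0, 0, 0, 0, 1, 3, 0, 3, 1, 3, 0, 1; sum = 13.
Person mean = 13 / 13 ≈ 1.0000
Prorated total = (13 / 13) × 15 = 15.00 (to 2 dp)

15.00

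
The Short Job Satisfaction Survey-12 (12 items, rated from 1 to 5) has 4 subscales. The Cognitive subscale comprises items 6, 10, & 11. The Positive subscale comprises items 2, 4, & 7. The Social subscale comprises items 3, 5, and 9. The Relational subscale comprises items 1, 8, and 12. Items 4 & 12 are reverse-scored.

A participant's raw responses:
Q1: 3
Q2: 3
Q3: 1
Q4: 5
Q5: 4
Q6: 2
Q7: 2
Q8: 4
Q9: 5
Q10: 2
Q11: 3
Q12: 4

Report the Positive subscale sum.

Positive items: 2, 4, 7.
Of these, item 4 is reverse-scored; on a 1–5 scale, reversed = 6 − raw.
  item 2: 3
  item 4: 6 − 5 = 1
  item 7: 2
Sum = 3 + 1 + 2 = 6

6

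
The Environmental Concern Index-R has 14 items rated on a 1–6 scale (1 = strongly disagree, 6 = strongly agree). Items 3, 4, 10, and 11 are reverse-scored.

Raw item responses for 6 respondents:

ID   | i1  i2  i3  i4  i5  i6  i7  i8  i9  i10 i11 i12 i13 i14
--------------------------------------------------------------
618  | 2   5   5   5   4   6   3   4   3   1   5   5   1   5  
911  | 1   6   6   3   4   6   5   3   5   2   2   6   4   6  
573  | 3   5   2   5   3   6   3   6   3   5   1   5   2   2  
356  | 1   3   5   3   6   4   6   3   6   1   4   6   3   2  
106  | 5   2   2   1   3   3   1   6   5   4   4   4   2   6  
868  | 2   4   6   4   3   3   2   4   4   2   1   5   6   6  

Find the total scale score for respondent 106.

54

Respondent 106 raw: 5, 2, 2, 1, 3, 3, 1, 6, 5, 4, 4, 4, 2, 6.
Reverse-coded (on a 1–6 scale, reversed = 7 − raw):
  item 1: 5
  item 2: 2
  item 3: 7 − 2 = 5
  item 4: 7 − 1 = 6
  item 5: 3
  item 6: 3
  item 7: 1
  item 8: 6
  item 9: 5
  item 10: 7 − 4 = 3
  item 11: 7 − 4 = 3
  item 12: 4
  item 13: 2
  item 14: 6
Sum = 5 + 2 + 5 + 6 + 3 + 3 + 1 + 6 + 5 + 3 + 3 + 4 + 2 + 6 = 54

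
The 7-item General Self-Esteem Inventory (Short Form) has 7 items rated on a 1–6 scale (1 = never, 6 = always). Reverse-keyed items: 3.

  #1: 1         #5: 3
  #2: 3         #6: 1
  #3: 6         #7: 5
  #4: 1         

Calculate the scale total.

15

Apply reverse scoring (on a 1–6 scale, reversed = 7 − raw):
  item 3: 7 − 6 = 1
Scored items: 1, 3, 1, 1, 3, 1, 5
Total = 1 + 3 + 1 + 1 + 3 + 1 + 5 = 15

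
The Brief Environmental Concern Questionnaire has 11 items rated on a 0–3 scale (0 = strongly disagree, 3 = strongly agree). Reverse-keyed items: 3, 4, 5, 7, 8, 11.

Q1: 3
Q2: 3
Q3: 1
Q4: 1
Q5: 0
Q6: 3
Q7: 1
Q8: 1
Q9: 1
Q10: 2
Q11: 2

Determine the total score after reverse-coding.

24

Reverse-keyed items use 3 − raw:
  item 3: 3 − 1 = 2
  item 4: 3 − 1 = 2
  item 5: 3 − 0 = 3
  item 7: 3 − 1 = 2
  item 8: 3 − 1 = 2
  item 11: 3 − 2 = 1
Scored items: 3, 3, 2, 2, 3, 3, 2, 2, 1, 2, 1
Total = 3 + 3 + 2 + 2 + 3 + 3 + 2 + 2 + 1 + 2 + 1 = 24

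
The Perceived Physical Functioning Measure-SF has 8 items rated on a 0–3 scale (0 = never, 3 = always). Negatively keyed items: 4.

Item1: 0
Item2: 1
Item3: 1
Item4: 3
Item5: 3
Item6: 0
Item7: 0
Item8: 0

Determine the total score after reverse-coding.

5

Reversing item 4 with 3 − raw:
Total = 0 + 1 + 1 + (3−3) + 3 + 0 + 0 + 0
      = 0 + 1 + 1 + 0 + 3 + 0 + 0 + 0 = 5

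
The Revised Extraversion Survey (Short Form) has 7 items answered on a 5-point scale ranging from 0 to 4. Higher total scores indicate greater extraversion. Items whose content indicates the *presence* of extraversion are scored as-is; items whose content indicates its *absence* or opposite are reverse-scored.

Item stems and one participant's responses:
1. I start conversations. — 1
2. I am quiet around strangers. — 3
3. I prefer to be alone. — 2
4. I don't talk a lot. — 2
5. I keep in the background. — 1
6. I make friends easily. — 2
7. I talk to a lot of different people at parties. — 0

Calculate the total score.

11

Items 2, 3, 4, 5 describe the absence/opposite of extraversion → reverse-score.
reverse-coded value = 4 − response.
  item 1: 1
  item 2: 4 − 3 = 1
  item 3: 4 − 2 = 2
  item 4: 4 − 2 = 2
  item 5: 4 − 1 = 3
  item 6: 2
  item 7: 0
Total = 1 + 1 + 2 + 2 + 3 + 2 + 0 = 11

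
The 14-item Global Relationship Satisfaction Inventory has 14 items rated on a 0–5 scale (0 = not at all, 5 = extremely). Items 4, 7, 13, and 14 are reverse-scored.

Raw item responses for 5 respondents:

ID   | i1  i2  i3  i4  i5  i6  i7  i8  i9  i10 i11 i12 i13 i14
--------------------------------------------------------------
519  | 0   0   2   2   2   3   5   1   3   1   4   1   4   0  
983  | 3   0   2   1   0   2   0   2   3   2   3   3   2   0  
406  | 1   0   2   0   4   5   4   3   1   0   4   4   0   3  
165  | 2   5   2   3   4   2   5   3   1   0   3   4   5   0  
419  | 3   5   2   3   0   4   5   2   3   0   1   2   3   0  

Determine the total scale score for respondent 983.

37

Respondent 983 raw: 3, 0, 2, 1, 0, 2, 0, 2, 3, 2, 3, 3, 2, 0.
Reverse-coded (reverse-coded value = 5 − response):
  item 1: 3
  item 2: 0
  item 3: 2
  item 4: 5 − 1 = 4
  item 5: 0
  item 6: 2
  item 7: 5 − 0 = 5
  item 8: 2
  item 9: 3
  item 10: 2
  item 11: 3
  item 12: 3
  item 13: 5 − 2 = 3
  item 14: 5 − 0 = 5
Sum = 3 + 0 + 2 + 4 + 0 + 2 + 5 + 2 + 3 + 2 + 3 + 3 + 3 + 5 = 37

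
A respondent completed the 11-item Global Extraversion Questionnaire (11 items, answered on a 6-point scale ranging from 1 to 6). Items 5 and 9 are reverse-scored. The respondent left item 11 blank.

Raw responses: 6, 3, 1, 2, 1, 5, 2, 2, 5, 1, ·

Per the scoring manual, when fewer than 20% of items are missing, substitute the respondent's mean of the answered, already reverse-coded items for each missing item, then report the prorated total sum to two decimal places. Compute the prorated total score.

33.00

Reverse-coded (reverse-coded value = 7 − response):
  item 5: 7 − 1 = 6
  item 9: 7 − 5 = 2
Completed scored items (10 of 11): 6, 3, 1, 2, 6, 5, 2, 2, 2, 1; sum = 30.
Person mean = 30 / 10 ≈ 3.0000
Prorated total = (30 / 10) × 11 = 33.00 (to 2 dp)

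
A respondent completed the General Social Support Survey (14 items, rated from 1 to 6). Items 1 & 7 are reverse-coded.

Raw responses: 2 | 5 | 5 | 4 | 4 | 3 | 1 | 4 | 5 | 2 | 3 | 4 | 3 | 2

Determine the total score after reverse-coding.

Raw sum = 47. Reverse-coded items: 1, 7; their raw sum = 3.
Each reversal replaces raw with 7 − raw, changing the total by 7 − 2·raw per item.
Total = 47 + 2·7 − 2·3 = 47 + 14 − 6 = 55

55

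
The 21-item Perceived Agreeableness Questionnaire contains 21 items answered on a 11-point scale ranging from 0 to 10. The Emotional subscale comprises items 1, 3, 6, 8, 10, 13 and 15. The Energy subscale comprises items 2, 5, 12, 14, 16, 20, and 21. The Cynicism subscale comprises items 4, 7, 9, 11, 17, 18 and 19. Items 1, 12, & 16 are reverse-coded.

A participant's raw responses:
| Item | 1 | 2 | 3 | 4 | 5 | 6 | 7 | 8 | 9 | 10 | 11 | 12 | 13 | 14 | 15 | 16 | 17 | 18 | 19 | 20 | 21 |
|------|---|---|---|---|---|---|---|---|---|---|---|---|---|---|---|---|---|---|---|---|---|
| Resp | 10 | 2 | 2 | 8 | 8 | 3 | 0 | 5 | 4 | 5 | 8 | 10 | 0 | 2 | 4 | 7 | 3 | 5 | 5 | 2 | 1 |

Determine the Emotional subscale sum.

19

Emotional items: 1, 3, 6, 8, 10, 13, 15.
Of these, item 1 is reverse-coded; on a 0–10 scale, reversed = 10 − raw.
  item 1: 10 − 10 = 0
  item 3: 2
  item 6: 3
  item 8: 5
  item 10: 5
  item 13: 0
  item 15: 4
Sum = 0 + 2 + 3 + 5 + 5 + 0 + 4 = 19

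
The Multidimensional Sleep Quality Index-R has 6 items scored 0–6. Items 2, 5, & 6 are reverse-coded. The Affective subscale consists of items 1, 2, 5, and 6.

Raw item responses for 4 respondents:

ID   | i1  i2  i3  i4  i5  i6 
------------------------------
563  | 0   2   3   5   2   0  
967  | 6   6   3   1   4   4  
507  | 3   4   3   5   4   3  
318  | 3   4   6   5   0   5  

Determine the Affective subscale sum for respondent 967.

Respondent 967 raw: 6, 6, 3, 1, 4, 4.
Affective items: 1, 2, 5, 6.
Reverse-coded (reversed = (0+6) − raw = 6 − raw):
  item 1: 6
  item 2: 6 − 6 = 0
  item 5: 6 − 4 = 2
  item 6: 6 − 4 = 2
Sum = 6 + 0 + 2 + 2 = 10

10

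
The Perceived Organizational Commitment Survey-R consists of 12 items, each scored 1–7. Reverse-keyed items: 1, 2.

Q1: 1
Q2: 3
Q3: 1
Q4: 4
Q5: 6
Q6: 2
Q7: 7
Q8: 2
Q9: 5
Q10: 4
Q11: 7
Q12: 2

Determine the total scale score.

Raw sum = 44. Reverse-keyed items: 1, 2; their raw sum = 4.
Each reversal replaces raw with 8 − raw, changing the total by 8 − 2·raw per item.
Total = 44 + 2·8 − 2·4 = 44 + 16 − 8 = 52

52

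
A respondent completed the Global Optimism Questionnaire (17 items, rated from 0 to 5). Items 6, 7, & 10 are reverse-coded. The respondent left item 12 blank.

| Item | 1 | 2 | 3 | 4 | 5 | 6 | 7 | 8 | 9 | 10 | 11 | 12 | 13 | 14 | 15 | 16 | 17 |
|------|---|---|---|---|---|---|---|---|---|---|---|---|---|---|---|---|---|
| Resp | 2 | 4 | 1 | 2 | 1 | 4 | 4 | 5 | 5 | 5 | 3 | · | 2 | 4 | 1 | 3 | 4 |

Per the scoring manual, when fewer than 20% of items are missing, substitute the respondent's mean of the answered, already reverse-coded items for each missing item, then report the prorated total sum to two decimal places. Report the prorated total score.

41.44

Reverse-coded (reversed = (0+5) − raw = 5 − raw):
  item 6: 5 − 4 = 1
  item 7: 5 − 4 = 1
  item 10: 5 − 5 = 0
Completed scored items (16 of 17): 2, 4, 1, 2, 1, 1, 1, 5, 5, 0, 3, 2, 4, 1, 3, 4; sum = 39.
Person mean = 39 / 16 ≈ 2.4375
Prorated total = (39 / 16) × 17 = 41.44 (to 2 dp)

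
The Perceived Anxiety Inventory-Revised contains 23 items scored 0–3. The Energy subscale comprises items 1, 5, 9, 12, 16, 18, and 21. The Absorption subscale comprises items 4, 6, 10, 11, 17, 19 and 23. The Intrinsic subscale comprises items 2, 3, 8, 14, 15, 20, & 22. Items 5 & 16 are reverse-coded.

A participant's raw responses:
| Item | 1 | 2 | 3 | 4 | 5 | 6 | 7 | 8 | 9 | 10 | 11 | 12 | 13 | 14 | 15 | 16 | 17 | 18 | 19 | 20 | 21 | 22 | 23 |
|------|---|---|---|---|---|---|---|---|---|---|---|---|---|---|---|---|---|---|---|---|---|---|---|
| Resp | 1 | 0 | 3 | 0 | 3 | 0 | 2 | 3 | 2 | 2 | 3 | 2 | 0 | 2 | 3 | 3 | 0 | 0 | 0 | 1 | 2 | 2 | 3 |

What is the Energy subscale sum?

7

Energy items: 1, 5, 9, 12, 16, 18, 21.
Of these, items 5 and 16 are reverse-coded; reversed = (0+3) − raw = 3 − raw.
  item 1: 1
  item 5: 3 − 3 = 0
  item 9: 2
  item 12: 2
  item 16: 3 − 3 = 0
  item 18: 0
  item 21: 2
Sum = 1 + 0 + 2 + 2 + 0 + 0 + 2 = 7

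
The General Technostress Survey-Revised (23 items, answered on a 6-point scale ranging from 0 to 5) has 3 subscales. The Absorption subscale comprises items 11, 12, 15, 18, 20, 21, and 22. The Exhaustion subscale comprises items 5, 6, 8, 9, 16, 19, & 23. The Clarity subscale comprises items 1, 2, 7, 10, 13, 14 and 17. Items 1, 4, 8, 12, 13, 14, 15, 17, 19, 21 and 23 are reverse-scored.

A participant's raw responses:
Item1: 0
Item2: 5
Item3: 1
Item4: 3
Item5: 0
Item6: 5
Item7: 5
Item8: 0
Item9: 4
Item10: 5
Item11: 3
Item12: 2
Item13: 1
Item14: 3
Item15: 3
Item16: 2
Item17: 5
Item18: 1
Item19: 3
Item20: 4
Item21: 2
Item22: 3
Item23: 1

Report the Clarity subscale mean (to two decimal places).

Clarity items: 1, 2, 7, 10, 13, 14, 17.
Of these, items 1, 13, 14 and 17 are reverse-scored; on a 0–5 scale, reversed = 5 − raw.
  item 1: 5 − 0 = 5
  item 2: 5
  item 7: 5
  item 10: 5
  item 13: 5 − 1 = 4
  item 14: 5 − 3 = 2
  item 17: 5 − 5 = 0
Sum = 5 + 5 + 5 + 5 + 4 + 2 + 0 = 26
Mean = 26 / 7 = 3.71

3.71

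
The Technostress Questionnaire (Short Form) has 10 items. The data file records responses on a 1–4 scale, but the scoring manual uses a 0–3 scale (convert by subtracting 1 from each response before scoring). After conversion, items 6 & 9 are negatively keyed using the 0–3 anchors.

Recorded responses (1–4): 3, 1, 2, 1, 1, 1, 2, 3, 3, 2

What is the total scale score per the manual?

11

Convert to 0–3: 2, 0, 1, 0, 0, 0, 1, 2, 2, 1
Reverse-coded (on a 0–3 scale, reversed = 3 − raw):
  item 6: 3 − 0 = 3
  item 9: 3 − 2 = 1
Scored: 2, 0, 1, 0, 0, 3, 1, 2, 1, 1
Total = 11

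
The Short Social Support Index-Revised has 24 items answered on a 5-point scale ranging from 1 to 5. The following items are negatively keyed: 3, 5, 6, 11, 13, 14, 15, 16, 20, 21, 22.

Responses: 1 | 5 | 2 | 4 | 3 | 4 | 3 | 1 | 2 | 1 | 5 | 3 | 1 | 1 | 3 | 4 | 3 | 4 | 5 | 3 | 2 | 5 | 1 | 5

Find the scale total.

71

Reverse-coded items (reversed = (1+5) − raw = 6 − raw):
  item 3: 6 − 2 = 4
  item 5: 6 − 3 = 3
  item 6: 6 − 4 = 2
  item 11: 6 − 5 = 1
  item 13: 6 − 1 = 5
  item 14: 6 − 1 = 5
  item 15: 6 − 3 = 3
  item 16: 6 − 4 = 2
  item 20: 6 − 3 = 3
  item 21: 6 − 2 = 4
  item 22: 6 − 5 = 1
After reverse-coding: 1, 5, 4, 4, 3, 2, 3, 1, 2, 1, 1, 3, 5, 5, 3, 2, 3, 4, 5, 3, 4, 1, 1, 5
Total = 1 + 5 + 4 + 4 + 3 + 2 + 3 + 1 + 2 + 1 + 1 + 3 + 5 + 5 + 3 + 2 + 3 + 4 + 5 + 3 + 4 + 1 + 1 + 5 = 71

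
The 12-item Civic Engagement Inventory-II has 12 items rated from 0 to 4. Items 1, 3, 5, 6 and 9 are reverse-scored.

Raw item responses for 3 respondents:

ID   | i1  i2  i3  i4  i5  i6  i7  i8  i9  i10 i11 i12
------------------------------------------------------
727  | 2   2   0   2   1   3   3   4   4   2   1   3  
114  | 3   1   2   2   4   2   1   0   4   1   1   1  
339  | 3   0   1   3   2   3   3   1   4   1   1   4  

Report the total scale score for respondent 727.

27

Respondent 727 raw: 2, 2, 0, 2, 1, 3, 3, 4, 4, 2, 1, 3.
Reverse-coded (on a 0–4 scale, reversed = 4 − raw):
  item 1: 4 − 2 = 2
  item 2: 2
  item 3: 4 − 0 = 4
  item 4: 2
  item 5: 4 − 1 = 3
  item 6: 4 − 3 = 1
  item 7: 3
  item 8: 4
  item 9: 4 − 4 = 0
  item 10: 2
  item 11: 1
  item 12: 3
Sum = 2 + 2 + 4 + 2 + 3 + 1 + 3 + 4 + 0 + 2 + 1 + 3 = 27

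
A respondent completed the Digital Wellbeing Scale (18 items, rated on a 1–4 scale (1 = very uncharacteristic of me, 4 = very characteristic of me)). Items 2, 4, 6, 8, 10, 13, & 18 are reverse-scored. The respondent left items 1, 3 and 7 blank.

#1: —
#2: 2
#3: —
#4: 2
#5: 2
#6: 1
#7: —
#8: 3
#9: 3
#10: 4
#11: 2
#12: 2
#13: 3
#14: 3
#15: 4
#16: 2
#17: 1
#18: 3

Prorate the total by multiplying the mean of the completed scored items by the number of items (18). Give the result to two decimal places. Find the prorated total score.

Reverse-coded (reverse-coded value = 5 − response):
  item 2: 5 − 2 = 3
  item 4: 5 − 2 = 3
  item 6: 5 − 1 = 4
  item 8: 5 − 3 = 2
  item 10: 5 − 4 = 1
  item 13: 5 − 3 = 2
  item 18: 5 − 3 = 2
Completed scored items (15 of 18): 3, 3, 2, 4, 2, 3, 1, 2, 2, 2, 3, 4, 2, 1, 2; sum = 36.
Person mean = 36 / 15 ≈ 2.4000
Prorated total = (36 / 15) × 18 = 43.20 (to 2 dp)

43.20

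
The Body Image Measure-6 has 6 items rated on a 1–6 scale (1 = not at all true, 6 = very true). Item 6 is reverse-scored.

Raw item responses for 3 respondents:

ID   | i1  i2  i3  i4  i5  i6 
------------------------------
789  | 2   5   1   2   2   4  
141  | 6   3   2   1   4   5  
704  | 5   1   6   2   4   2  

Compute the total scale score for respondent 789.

Respondent 789 raw: 2, 5, 1, 2, 2, 4.
Reverse-coded (on a 1–6 scale, reversed = 7 − raw):
  item 1: 2
  item 2: 5
  item 3: 1
  item 4: 2
  item 5: 2
  item 6: 7 − 4 = 3
Sum = 2 + 5 + 1 + 2 + 2 + 3 = 15

15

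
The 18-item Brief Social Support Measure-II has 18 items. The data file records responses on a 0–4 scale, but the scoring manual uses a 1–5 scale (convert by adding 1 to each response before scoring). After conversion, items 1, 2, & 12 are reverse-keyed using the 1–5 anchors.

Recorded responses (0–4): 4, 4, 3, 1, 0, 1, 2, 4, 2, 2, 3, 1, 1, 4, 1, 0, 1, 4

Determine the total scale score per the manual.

Convert to 1–5: 5, 5, 4, 2, 1, 2, 3, 5, 3, 3, 4, 2, 2, 5, 2, 1, 2, 5
Reverse-coded (on a 1–5 scale, reversed = 6 − raw):
  item 1: 6 − 5 = 1
  item 2: 6 − 5 = 1
  item 12: 6 − 2 = 4
Scored: 1, 1, 4, 2, 1, 2, 3, 5, 3, 3, 4, 4, 2, 5, 2, 1, 2, 5
Total = 50

50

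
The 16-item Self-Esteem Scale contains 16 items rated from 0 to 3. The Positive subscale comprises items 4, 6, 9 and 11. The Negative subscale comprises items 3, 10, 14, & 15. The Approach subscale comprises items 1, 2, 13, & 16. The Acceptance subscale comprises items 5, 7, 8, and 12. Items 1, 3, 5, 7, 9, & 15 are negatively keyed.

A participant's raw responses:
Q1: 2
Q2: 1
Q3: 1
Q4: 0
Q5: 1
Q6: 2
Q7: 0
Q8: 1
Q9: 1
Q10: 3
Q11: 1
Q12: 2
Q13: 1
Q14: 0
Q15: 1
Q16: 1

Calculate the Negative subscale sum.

Negative items: 3, 10, 14, 15.
Of these, items 3 & 15 are negatively keyed; reversed = (0+3) − raw = 3 − raw.
  item 3: 3 − 1 = 2
  item 10: 3
  item 14: 0
  item 15: 3 − 1 = 2
Sum = 2 + 3 + 0 + 2 = 7

7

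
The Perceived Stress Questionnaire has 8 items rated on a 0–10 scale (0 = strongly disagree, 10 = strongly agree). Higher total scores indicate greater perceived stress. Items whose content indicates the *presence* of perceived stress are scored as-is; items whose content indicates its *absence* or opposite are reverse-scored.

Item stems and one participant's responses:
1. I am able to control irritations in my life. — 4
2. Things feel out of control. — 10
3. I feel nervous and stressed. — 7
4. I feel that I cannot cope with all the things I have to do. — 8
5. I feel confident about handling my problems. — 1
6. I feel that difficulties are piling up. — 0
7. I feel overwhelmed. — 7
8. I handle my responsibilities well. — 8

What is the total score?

49

Items 1, 5, 8 describe the absence/opposite of perceived stress → reverse-score.
reverse-coded value = 10 − response.
  item 1: 10 − 4 = 6
  item 2: 10
  item 3: 7
  item 4: 8
  item 5: 10 − 1 = 9
  item 6: 0
  item 7: 7
  item 8: 10 − 8 = 2
Total = 6 + 10 + 7 + 8 + 9 + 0 + 7 + 2 = 49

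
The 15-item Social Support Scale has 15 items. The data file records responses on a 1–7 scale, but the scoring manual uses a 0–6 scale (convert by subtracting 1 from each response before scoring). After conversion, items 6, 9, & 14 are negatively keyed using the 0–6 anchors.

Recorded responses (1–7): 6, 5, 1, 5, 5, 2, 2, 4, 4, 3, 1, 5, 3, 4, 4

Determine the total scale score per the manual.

Convert to 0–6: 5, 4, 0, 4, 4, 1, 1, 3, 3, 2, 0, 4, 2, 3, 3
Reverse-coded (reverse-coded value = 6 − response):
  item 6: 6 − 1 = 5
  item 9: 6 − 3 = 3
  item 14: 6 − 3 = 3
Scored: 5, 4, 0, 4, 4, 5, 1, 3, 3, 2, 0, 4, 2, 3, 3
Total = 43

43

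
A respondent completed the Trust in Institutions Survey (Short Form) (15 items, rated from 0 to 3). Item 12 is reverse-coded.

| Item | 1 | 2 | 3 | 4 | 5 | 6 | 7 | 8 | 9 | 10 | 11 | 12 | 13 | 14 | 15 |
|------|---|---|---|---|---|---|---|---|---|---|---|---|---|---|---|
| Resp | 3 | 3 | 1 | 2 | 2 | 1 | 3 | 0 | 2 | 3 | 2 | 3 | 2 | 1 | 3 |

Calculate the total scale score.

Apply reverse scoring (on a 0–3 scale, reversed = 3 − raw):
  item 12: 3 − 3 = 0
After reverse-coding: 3, 3, 1, 2, 2, 1, 3, 0, 2, 3, 2, 0, 2, 1, 3
Total = 3 + 3 + 1 + 2 + 2 + 1 + 3 + 0 + 2 + 3 + 2 + 0 + 2 + 1 + 3 = 28

28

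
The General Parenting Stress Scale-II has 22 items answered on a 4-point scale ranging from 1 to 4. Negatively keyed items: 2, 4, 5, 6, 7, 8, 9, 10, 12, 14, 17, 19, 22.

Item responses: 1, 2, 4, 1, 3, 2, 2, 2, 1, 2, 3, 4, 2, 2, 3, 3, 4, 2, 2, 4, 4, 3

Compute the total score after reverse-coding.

61

Raw sum = 56. Negatively keyed items: 2, 4, 5, 6, 7, 8, 9, 10, 12, 14, 17, 19, 22; their raw sum = 30.
Each reversal replaces raw with 5 − raw, changing the total by 5 − 2·raw per item.
Total = 56 + 13·5 − 2·30 = 56 + 65 − 60 = 61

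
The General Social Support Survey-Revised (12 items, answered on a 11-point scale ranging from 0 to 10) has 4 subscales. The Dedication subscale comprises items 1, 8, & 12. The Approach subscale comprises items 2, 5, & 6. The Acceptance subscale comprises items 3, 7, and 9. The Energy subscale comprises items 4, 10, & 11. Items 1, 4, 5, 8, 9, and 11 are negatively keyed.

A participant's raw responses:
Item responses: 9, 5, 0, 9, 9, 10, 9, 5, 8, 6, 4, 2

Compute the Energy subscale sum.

13

Energy items: 4, 10, 11.
Of these, items 4 and 11 are negatively keyed; on a 0–10 scale, reversed = 10 − raw.
  item 4: 10 − 9 = 1
  item 10: 6
  item 11: 10 − 4 = 6
Sum = 1 + 6 + 6 = 13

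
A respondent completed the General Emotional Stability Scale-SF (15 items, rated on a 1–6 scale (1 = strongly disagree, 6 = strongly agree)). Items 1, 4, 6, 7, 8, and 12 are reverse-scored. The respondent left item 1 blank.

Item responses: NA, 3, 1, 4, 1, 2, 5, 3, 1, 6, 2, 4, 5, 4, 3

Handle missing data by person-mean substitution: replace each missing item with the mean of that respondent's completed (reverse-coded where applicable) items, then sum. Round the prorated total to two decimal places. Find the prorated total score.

46.07

Reverse-coded (reverse-coded value = 7 − response):
  item 4: 7 − 4 = 3
  item 6: 7 − 2 = 5
  item 7: 7 − 5 = 2
  item 8: 7 − 3 = 4
  item 12: 7 − 4 = 3
Completed scored items (14 of 15): 3, 1, 3, 1, 5, 2, 4, 1, 6, 2, 3, 5, 4, 3; sum = 43.
Person mean = 43 / 14 ≈ 3.0714
Prorated total = (43 / 14) × 15 = 46.07 (to 2 dp)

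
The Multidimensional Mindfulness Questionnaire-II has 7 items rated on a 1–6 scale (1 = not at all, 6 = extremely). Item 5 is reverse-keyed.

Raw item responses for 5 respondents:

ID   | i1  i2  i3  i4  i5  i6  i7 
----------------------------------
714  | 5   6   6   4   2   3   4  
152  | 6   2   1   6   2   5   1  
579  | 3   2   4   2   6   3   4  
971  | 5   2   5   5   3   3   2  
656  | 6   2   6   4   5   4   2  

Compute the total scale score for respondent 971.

26

Respondent 971 raw: 5, 2, 5, 5, 3, 3, 2.
Reverse-coded (on a 1–6 scale, reversed = 7 − raw):
  item 1: 5
  item 2: 2
  item 3: 5
  item 4: 5
  item 5: 7 − 3 = 4
  item 6: 3
  item 7: 2
Sum = 5 + 2 + 5 + 5 + 4 + 3 + 2 = 26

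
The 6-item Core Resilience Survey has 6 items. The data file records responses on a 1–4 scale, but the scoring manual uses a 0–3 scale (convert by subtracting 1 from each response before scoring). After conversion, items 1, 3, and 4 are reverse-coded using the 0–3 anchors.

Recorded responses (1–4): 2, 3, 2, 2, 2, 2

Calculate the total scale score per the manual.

Convert to 0–3: 1, 2, 1, 1, 1, 1
Reverse-coded (reversed = (0+3) − raw = 3 − raw):
  item 1: 3 − 1 = 2
  item 3: 3 − 1 = 2
  item 4: 3 − 1 = 2
Scored: 2, 2, 2, 2, 1, 1
Total = 10

10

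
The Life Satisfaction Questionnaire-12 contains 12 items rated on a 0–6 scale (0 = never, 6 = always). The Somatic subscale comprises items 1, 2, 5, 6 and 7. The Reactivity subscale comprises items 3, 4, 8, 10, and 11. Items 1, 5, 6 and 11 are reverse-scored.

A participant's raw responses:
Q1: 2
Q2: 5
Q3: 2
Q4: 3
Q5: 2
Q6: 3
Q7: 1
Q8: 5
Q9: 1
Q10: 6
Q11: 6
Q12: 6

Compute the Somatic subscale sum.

17

Somatic items: 1, 2, 5, 6, 7.
Of these, items 1, 5, and 6 are reverse-scored; reverse-coded value = 6 − response.
  item 1: 6 − 2 = 4
  item 2: 5
  item 5: 6 − 2 = 4
  item 6: 6 − 3 = 3
  item 7: 1
Sum = 4 + 5 + 4 + 3 + 1 = 17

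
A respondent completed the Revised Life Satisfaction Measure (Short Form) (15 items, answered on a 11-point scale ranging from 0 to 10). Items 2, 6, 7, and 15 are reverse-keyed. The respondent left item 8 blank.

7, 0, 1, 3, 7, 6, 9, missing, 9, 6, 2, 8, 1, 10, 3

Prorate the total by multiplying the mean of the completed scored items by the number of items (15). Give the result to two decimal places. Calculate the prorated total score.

81.43

Reverse-coded (reverse-coded value = 10 − response):
  item 2: 10 − 0 = 10
  item 6: 10 − 6 = 4
  item 7: 10 − 9 = 1
  item 15: 10 − 3 = 7
Completed scored items (14 of 15): 7, 10, 1, 3, 7, 4, 1, 9, 6, 2, 8, 1, 10, 7; sum = 76.
Person mean = 76 / 14 ≈ 5.4286
Prorated total = (76 / 14) × 15 = 81.43 (to 2 dp)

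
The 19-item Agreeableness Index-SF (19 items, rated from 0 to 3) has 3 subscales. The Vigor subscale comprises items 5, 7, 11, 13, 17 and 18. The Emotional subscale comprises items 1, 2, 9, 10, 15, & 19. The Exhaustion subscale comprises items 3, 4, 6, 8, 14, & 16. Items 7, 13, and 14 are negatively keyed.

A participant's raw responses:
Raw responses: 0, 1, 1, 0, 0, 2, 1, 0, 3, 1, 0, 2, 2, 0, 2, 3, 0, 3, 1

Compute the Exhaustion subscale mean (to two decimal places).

Exhaustion items: 3, 4, 6, 8, 14, 16.
Of these, item 14 is negatively keyed; reverse-coded value = 3 − response.
  item 3: 1
  item 4: 0
  item 6: 2
  item 8: 0
  item 14: 3 − 0 = 3
  item 16: 3
Sum = 1 + 0 + 2 + 0 + 3 + 3 = 9
Mean = 9 / 6 = 1.50

1.50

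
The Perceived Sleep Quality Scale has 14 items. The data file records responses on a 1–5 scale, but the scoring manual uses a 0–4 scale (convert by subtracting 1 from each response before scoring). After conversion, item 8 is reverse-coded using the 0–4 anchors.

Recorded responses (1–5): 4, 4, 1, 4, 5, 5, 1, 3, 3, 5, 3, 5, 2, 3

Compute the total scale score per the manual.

34

Convert to 0–4: 3, 3, 0, 3, 4, 4, 0, 2, 2, 4, 2, 4, 1, 2
Reverse-coded (reverse-coded value = 4 − response):
  item 8: 4 − 2 = 2
Scored: 3, 3, 0, 3, 4, 4, 0, 2, 2, 4, 2, 4, 1, 2
Total = 34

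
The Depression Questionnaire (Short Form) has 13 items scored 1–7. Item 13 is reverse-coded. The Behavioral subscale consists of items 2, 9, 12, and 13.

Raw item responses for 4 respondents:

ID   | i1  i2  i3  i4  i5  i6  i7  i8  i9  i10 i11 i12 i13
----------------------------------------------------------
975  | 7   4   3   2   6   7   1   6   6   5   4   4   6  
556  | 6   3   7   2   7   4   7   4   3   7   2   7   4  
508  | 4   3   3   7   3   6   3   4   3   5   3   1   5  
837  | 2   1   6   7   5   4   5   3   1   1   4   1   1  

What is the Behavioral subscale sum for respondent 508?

10

Respondent 508 raw: 4, 3, 3, 7, 3, 6, 3, 4, 3, 5, 3, 1, 5.
Behavioral items: 2, 9, 12, 13.
Reverse-coded (reversed = (1+7) − raw = 8 − raw):
  item 2: 3
  item 9: 3
  item 12: 1
  item 13: 8 − 5 = 3
Sum = 3 + 3 + 1 + 3 = 10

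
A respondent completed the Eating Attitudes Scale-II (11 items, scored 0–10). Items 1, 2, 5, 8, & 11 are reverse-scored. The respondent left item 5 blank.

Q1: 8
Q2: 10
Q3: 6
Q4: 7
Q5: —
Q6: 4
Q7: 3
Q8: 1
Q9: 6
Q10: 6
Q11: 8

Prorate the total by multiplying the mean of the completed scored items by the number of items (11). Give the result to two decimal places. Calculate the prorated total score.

49.50

Reverse-coded (on a 0–10 scale, reversed = 10 − raw):
  item 1: 10 − 8 = 2
  item 2: 10 − 10 = 0
  item 8: 10 − 1 = 9
  item 11: 10 − 8 = 2
Completed scored items (10 of 11): 2, 0, 6, 7, 4, 3, 9, 6, 6, 2; sum = 45.
Person mean = 45 / 10 ≈ 4.5000
Prorated total = (45 / 10) × 11 = 49.50 (to 2 dp)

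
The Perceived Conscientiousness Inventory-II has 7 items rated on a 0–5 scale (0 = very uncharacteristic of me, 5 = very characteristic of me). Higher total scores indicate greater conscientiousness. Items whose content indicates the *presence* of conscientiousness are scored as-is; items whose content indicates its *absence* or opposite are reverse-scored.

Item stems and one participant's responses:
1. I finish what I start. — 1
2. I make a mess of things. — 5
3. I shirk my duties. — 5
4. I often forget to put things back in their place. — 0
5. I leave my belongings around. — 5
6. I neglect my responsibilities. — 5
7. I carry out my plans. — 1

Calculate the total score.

7

Items 2, 3, 4, 5, 6 describe the absence/opposite of conscientiousness → reverse-score.
reverse-coded value = 5 − response.
  item 1: 1
  item 2: 5 − 5 = 0
  item 3: 5 − 5 = 0
  item 4: 5 − 0 = 5
  item 5: 5 − 5 = 0
  item 6: 5 − 5 = 0
  item 7: 1
Total = 1 + 0 + 0 + 5 + 0 + 0 + 1 = 7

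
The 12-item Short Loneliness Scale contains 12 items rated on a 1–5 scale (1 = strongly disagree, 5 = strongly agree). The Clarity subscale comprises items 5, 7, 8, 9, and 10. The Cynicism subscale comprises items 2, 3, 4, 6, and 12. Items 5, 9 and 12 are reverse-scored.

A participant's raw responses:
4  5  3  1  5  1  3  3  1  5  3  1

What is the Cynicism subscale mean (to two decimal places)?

Cynicism items: 2, 3, 4, 6, 12.
Of these, item 12 is reverse-scored; on a 1–5 scale, reversed = 6 − raw.
  item 2: 5
  item 3: 3
  item 4: 1
  item 6: 1
  item 12: 6 − 1 = 5
Sum = 5 + 3 + 1 + 1 + 5 = 15
Mean = 15 / 5 = 3.00

3.00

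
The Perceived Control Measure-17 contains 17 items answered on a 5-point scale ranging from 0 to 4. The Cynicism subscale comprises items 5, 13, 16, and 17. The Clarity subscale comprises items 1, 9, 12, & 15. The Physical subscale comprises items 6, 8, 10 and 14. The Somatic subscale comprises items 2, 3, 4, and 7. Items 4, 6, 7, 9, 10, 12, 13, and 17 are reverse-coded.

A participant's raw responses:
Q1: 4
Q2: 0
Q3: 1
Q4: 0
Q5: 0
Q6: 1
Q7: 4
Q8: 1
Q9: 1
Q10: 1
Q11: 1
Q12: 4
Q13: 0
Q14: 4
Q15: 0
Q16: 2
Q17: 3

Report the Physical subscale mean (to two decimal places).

Physical items: 6, 8, 10, 14.
Of these, items 6 and 10 are reverse-coded; reversed = (0+4) − raw = 4 − raw.
  item 6: 4 − 1 = 3
  item 8: 1
  item 10: 4 − 1 = 3
  item 14: 4
Sum = 3 + 1 + 3 + 4 = 11
Mean = 11 / 4 = 2.75

2.75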